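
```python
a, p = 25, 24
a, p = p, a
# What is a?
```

Answer: 24

Derivation:
Trace (tracking a):
a, p = (25, 24)  # -> a = 25, p = 24
a, p = (p, a)  # -> a = 24, p = 25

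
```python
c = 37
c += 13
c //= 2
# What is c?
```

Answer: 25

Derivation:
Trace (tracking c):
c = 37  # -> c = 37
c += 13  # -> c = 50
c //= 2  # -> c = 25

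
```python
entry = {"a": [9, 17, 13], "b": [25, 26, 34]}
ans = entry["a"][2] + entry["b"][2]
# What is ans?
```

Trace (tracking ans):
entry = {'a': [9, 17, 13], 'b': [25, 26, 34]}  # -> entry = {'a': [9, 17, 13], 'b': [25, 26, 34]}
ans = entry['a'][2] + entry['b'][2]  # -> ans = 47

Answer: 47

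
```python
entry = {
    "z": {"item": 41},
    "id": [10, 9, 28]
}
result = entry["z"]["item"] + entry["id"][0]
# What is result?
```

Answer: 51

Derivation:
Trace (tracking result):
entry = {'z': {'item': 41}, 'id': [10, 9, 28]}  # -> entry = {'z': {'item': 41}, 'id': [10, 9, 28]}
result = entry['z']['item'] + entry['id'][0]  # -> result = 51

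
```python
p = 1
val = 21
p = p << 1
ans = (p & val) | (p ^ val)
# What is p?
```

Answer: 2

Derivation:
Trace (tracking p):
p = 1  # -> p = 1
val = 21  # -> val = 21
p = p << 1  # -> p = 2
ans = p & val | p ^ val  # -> ans = 23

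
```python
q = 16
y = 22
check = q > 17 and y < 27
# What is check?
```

Trace (tracking check):
q = 16  # -> q = 16
y = 22  # -> y = 22
check = q > 17 and y < 27  # -> check = False

Answer: False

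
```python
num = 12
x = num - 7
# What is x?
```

Trace (tracking x):
num = 12  # -> num = 12
x = num - 7  # -> x = 5

Answer: 5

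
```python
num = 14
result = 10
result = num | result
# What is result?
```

Trace (tracking result):
num = 14  # -> num = 14
result = 10  # -> result = 10
result = num | result  # -> result = 14

Answer: 14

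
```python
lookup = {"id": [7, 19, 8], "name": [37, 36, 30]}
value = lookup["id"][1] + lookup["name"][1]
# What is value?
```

Answer: 55

Derivation:
Trace (tracking value):
lookup = {'id': [7, 19, 8], 'name': [37, 36, 30]}  # -> lookup = {'id': [7, 19, 8], 'name': [37, 36, 30]}
value = lookup['id'][1] + lookup['name'][1]  # -> value = 55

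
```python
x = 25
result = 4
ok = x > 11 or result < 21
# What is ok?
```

Trace (tracking ok):
x = 25  # -> x = 25
result = 4  # -> result = 4
ok = x > 11 or result < 21  # -> ok = True

Answer: True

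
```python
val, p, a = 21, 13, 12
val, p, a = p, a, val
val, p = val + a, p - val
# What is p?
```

Trace (tracking p):
val, p, a = (21, 13, 12)  # -> val = 21, p = 13, a = 12
val, p, a = (p, a, val)  # -> val = 13, p = 12, a = 21
val, p = (val + a, p - val)  # -> val = 34, p = -1

Answer: -1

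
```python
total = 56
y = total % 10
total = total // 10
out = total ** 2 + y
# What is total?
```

Trace (tracking total):
total = 56  # -> total = 56
y = total % 10  # -> y = 6
total = total // 10  # -> total = 5
out = total ** 2 + y  # -> out = 31

Answer: 5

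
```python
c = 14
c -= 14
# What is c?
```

Trace (tracking c):
c = 14  # -> c = 14
c -= 14  # -> c = 0

Answer: 0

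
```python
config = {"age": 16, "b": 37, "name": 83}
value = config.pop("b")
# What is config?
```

Trace (tracking config):
config = {'age': 16, 'b': 37, 'name': 83}  # -> config = {'age': 16, 'b': 37, 'name': 83}
value = config.pop('b')  # -> value = 37

Answer: {'age': 16, 'name': 83}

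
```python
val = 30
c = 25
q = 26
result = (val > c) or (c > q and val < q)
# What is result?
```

Trace (tracking result):
val = 30  # -> val = 30
c = 25  # -> c = 25
q = 26  # -> q = 26
result = val > c or (c > q and val < q)  # -> result = True

Answer: True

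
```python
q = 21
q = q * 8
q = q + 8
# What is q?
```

Answer: 176

Derivation:
Trace (tracking q):
q = 21  # -> q = 21
q = q * 8  # -> q = 168
q = q + 8  # -> q = 176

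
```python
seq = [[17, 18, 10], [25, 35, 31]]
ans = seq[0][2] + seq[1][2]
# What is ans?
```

Answer: 41

Derivation:
Trace (tracking ans):
seq = [[17, 18, 10], [25, 35, 31]]  # -> seq = [[17, 18, 10], [25, 35, 31]]
ans = seq[0][2] + seq[1][2]  # -> ans = 41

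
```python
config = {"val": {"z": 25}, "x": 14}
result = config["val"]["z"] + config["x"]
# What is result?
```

Trace (tracking result):
config = {'val': {'z': 25}, 'x': 14}  # -> config = {'val': {'z': 25}, 'x': 14}
result = config['val']['z'] + config['x']  # -> result = 39

Answer: 39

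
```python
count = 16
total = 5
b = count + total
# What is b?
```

Trace (tracking b):
count = 16  # -> count = 16
total = 5  # -> total = 5
b = count + total  # -> b = 21

Answer: 21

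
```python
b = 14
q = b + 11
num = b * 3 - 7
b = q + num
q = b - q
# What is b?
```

Answer: 60

Derivation:
Trace (tracking b):
b = 14  # -> b = 14
q = b + 11  # -> q = 25
num = b * 3 - 7  # -> num = 35
b = q + num  # -> b = 60
q = b - q  # -> q = 35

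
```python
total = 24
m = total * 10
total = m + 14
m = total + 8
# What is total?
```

Trace (tracking total):
total = 24  # -> total = 24
m = total * 10  # -> m = 240
total = m + 14  # -> total = 254
m = total + 8  # -> m = 262

Answer: 254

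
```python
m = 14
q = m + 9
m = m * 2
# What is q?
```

Trace (tracking q):
m = 14  # -> m = 14
q = m + 9  # -> q = 23
m = m * 2  # -> m = 28

Answer: 23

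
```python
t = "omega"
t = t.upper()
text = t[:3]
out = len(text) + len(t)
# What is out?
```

Trace (tracking out):
t = 'omega'  # -> t = 'omega'
t = t.upper()  # -> t = 'OMEGA'
text = t[:3]  # -> text = 'OME'
out = len(text) + len(t)  # -> out = 8

Answer: 8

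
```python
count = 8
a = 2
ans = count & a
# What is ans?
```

Answer: 0

Derivation:
Trace (tracking ans):
count = 8  # -> count = 8
a = 2  # -> a = 2
ans = count & a  # -> ans = 0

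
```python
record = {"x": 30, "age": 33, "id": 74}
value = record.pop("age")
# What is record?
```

Trace (tracking record):
record = {'x': 30, 'age': 33, 'id': 74}  # -> record = {'x': 30, 'age': 33, 'id': 74}
value = record.pop('age')  # -> value = 33

Answer: {'x': 30, 'id': 74}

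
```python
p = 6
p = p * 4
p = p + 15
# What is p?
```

Trace (tracking p):
p = 6  # -> p = 6
p = p * 4  # -> p = 24
p = p + 15  # -> p = 39

Answer: 39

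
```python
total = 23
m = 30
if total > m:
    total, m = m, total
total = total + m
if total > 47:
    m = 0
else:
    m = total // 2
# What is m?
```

Answer: 0

Derivation:
Trace (tracking m):
total = 23  # -> total = 23
m = 30  # -> m = 30
if total > m:  # condition is False
total = total + m  # -> total = 53
if total > 47:  # condition is True
    m = 0  # -> m = 0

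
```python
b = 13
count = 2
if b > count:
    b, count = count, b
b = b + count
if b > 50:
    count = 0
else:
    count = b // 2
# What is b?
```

Answer: 15

Derivation:
Trace (tracking b):
b = 13  # -> b = 13
count = 2  # -> count = 2
if b > count:  # condition is True
    b, count = (count, b)  # -> b = 2, count = 13
b = b + count  # -> b = 15
if b > 50:  # condition is False
else:
    count = b // 2  # -> count = 7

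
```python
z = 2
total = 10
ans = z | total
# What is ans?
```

Answer: 10

Derivation:
Trace (tracking ans):
z = 2  # -> z = 2
total = 10  # -> total = 10
ans = z | total  # -> ans = 10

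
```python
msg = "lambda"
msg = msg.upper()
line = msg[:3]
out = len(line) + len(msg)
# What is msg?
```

Trace (tracking msg):
msg = 'lambda'  # -> msg = 'lambda'
msg = msg.upper()  # -> msg = 'LAMBDA'
line = msg[:3]  # -> line = 'LAM'
out = len(line) + len(msg)  # -> out = 9

Answer: 'LAMBDA'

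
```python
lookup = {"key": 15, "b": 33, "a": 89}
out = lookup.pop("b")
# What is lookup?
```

Answer: {'key': 15, 'a': 89}

Derivation:
Trace (tracking lookup):
lookup = {'key': 15, 'b': 33, 'a': 89}  # -> lookup = {'key': 15, 'b': 33, 'a': 89}
out = lookup.pop('b')  # -> out = 33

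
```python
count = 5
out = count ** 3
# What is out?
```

Answer: 125

Derivation:
Trace (tracking out):
count = 5  # -> count = 5
out = count ** 3  # -> out = 125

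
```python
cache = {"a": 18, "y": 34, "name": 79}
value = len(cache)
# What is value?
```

Trace (tracking value):
cache = {'a': 18, 'y': 34, 'name': 79}  # -> cache = {'a': 18, 'y': 34, 'name': 79}
value = len(cache)  # -> value = 3

Answer: 3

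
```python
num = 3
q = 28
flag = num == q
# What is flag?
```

Answer: False

Derivation:
Trace (tracking flag):
num = 3  # -> num = 3
q = 28  # -> q = 28
flag = num == q  # -> flag = False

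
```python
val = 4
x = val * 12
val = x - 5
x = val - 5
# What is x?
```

Trace (tracking x):
val = 4  # -> val = 4
x = val * 12  # -> x = 48
val = x - 5  # -> val = 43
x = val - 5  # -> x = 38

Answer: 38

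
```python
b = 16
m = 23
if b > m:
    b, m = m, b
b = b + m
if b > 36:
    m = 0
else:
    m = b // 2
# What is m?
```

Trace (tracking m):
b = 16  # -> b = 16
m = 23  # -> m = 23
if b > m:  # condition is False
b = b + m  # -> b = 39
if b > 36:  # condition is True
    m = 0  # -> m = 0

Answer: 0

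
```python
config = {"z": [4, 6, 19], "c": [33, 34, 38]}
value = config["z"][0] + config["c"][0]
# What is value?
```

Trace (tracking value):
config = {'z': [4, 6, 19], 'c': [33, 34, 38]}  # -> config = {'z': [4, 6, 19], 'c': [33, 34, 38]}
value = config['z'][0] + config['c'][0]  # -> value = 37

Answer: 37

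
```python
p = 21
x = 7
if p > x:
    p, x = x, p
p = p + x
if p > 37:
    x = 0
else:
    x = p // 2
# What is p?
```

Trace (tracking p):
p = 21  # -> p = 21
x = 7  # -> x = 7
if p > x:  # condition is True
    p, x = (x, p)  # -> p = 7, x = 21
p = p + x  # -> p = 28
if p > 37:  # condition is False
else:
    x = p // 2  # -> x = 14

Answer: 28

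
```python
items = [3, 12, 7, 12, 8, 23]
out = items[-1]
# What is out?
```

Trace (tracking out):
items = [3, 12, 7, 12, 8, 23]  # -> items = [3, 12, 7, 12, 8, 23]
out = items[-1]  # -> out = 23

Answer: 23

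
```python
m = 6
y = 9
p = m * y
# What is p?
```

Trace (tracking p):
m = 6  # -> m = 6
y = 9  # -> y = 9
p = m * y  # -> p = 54

Answer: 54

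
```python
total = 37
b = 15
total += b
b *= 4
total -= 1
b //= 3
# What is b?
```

Trace (tracking b):
total = 37  # -> total = 37
b = 15  # -> b = 15
total += b  # -> total = 52
b *= 4  # -> b = 60
total -= 1  # -> total = 51
b //= 3  # -> b = 20

Answer: 20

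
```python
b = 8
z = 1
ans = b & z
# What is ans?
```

Trace (tracking ans):
b = 8  # -> b = 8
z = 1  # -> z = 1
ans = b & z  # -> ans = 0

Answer: 0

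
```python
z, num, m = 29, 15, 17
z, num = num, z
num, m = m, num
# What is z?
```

Trace (tracking z):
z, num, m = (29, 15, 17)  # -> z = 29, num = 15, m = 17
z, num = (num, z)  # -> z = 15, num = 29
num, m = (m, num)  # -> num = 17, m = 29

Answer: 15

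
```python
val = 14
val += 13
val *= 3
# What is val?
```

Answer: 81

Derivation:
Trace (tracking val):
val = 14  # -> val = 14
val += 13  # -> val = 27
val *= 3  # -> val = 81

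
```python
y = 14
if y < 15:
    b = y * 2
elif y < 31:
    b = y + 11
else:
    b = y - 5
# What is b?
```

Answer: 28

Derivation:
Trace (tracking b):
y = 14  # -> y = 14
if y < 15:  # condition is True
    b = y * 2  # -> b = 28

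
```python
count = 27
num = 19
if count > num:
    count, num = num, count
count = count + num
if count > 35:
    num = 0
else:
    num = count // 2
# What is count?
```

Answer: 46

Derivation:
Trace (tracking count):
count = 27  # -> count = 27
num = 19  # -> num = 19
if count > num:  # condition is True
    count, num = (num, count)  # -> count = 19, num = 27
count = count + num  # -> count = 46
if count > 35:  # condition is True
    num = 0  # -> num = 0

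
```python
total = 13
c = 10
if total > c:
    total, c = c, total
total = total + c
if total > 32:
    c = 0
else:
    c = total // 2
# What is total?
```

Answer: 23

Derivation:
Trace (tracking total):
total = 13  # -> total = 13
c = 10  # -> c = 10
if total > c:  # condition is True
    total, c = (c, total)  # -> total = 10, c = 13
total = total + c  # -> total = 23
if total > 32:  # condition is False
else:
    c = total // 2  # -> c = 11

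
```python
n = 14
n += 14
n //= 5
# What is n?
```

Answer: 5

Derivation:
Trace (tracking n):
n = 14  # -> n = 14
n += 14  # -> n = 28
n //= 5  # -> n = 5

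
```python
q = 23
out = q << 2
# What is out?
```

Answer: 92

Derivation:
Trace (tracking out):
q = 23  # -> q = 23
out = q << 2  # -> out = 92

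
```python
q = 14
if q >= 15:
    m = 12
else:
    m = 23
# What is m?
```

Answer: 23

Derivation:
Trace (tracking m):
q = 14  # -> q = 14
if q >= 15:  # condition is False
else:
    m = 23  # -> m = 23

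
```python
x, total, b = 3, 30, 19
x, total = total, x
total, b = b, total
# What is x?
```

Answer: 30

Derivation:
Trace (tracking x):
x, total, b = (3, 30, 19)  # -> x = 3, total = 30, b = 19
x, total = (total, x)  # -> x = 30, total = 3
total, b = (b, total)  # -> total = 19, b = 3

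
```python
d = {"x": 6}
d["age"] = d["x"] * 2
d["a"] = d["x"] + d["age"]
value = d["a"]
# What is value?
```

Trace (tracking value):
d = {'x': 6}  # -> d = {'x': 6}
d['age'] = d['x'] * 2  # -> d = {'x': 6, 'age': 12}
d['a'] = d['x'] + d['age']  # -> d = {'x': 6, 'age': 12, 'a': 18}
value = d['a']  # -> value = 18

Answer: 18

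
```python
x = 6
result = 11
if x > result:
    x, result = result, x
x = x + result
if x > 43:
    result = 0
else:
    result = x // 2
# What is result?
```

Answer: 8

Derivation:
Trace (tracking result):
x = 6  # -> x = 6
result = 11  # -> result = 11
if x > result:  # condition is False
x = x + result  # -> x = 17
if x > 43:  # condition is False
else:
    result = x // 2  # -> result = 8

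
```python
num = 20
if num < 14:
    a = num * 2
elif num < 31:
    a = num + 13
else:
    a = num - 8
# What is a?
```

Answer: 33

Derivation:
Trace (tracking a):
num = 20  # -> num = 20
if num < 14:  # condition is False
elif num < 31:  # condition is True
    a = num + 13  # -> a = 33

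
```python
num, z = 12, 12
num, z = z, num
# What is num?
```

Answer: 12

Derivation:
Trace (tracking num):
num, z = (12, 12)  # -> num = 12, z = 12
num, z = (z, num)  # -> num = 12, z = 12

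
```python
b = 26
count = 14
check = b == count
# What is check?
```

Trace (tracking check):
b = 26  # -> b = 26
count = 14  # -> count = 14
check = b == count  # -> check = False

Answer: False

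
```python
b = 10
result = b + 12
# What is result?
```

Trace (tracking result):
b = 10  # -> b = 10
result = b + 12  # -> result = 22

Answer: 22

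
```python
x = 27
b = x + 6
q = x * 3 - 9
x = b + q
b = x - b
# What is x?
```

Answer: 105

Derivation:
Trace (tracking x):
x = 27  # -> x = 27
b = x + 6  # -> b = 33
q = x * 3 - 9  # -> q = 72
x = b + q  # -> x = 105
b = x - b  # -> b = 72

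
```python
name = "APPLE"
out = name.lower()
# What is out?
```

Answer: 'apple'

Derivation:
Trace (tracking out):
name = 'APPLE'  # -> name = 'APPLE'
out = name.lower()  # -> out = 'apple'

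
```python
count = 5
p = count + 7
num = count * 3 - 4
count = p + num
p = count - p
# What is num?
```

Answer: 11

Derivation:
Trace (tracking num):
count = 5  # -> count = 5
p = count + 7  # -> p = 12
num = count * 3 - 4  # -> num = 11
count = p + num  # -> count = 23
p = count - p  # -> p = 11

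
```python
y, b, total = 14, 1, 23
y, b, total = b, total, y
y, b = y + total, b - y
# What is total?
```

Trace (tracking total):
y, b, total = (14, 1, 23)  # -> y = 14, b = 1, total = 23
y, b, total = (b, total, y)  # -> y = 1, b = 23, total = 14
y, b = (y + total, b - y)  # -> y = 15, b = 22

Answer: 14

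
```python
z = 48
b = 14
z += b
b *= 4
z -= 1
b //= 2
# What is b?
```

Answer: 28

Derivation:
Trace (tracking b):
z = 48  # -> z = 48
b = 14  # -> b = 14
z += b  # -> z = 62
b *= 4  # -> b = 56
z -= 1  # -> z = 61
b //= 2  # -> b = 28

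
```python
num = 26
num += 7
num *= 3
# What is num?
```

Answer: 99

Derivation:
Trace (tracking num):
num = 26  # -> num = 26
num += 7  # -> num = 33
num *= 3  # -> num = 99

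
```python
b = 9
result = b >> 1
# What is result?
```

Answer: 4

Derivation:
Trace (tracking result):
b = 9  # -> b = 9
result = b >> 1  # -> result = 4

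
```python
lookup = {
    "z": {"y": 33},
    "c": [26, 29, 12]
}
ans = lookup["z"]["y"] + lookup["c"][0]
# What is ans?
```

Answer: 59

Derivation:
Trace (tracking ans):
lookup = {'z': {'y': 33}, 'c': [26, 29, 12]}  # -> lookup = {'z': {'y': 33}, 'c': [26, 29, 12]}
ans = lookup['z']['y'] + lookup['c'][0]  # -> ans = 59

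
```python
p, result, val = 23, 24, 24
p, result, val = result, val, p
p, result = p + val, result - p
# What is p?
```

Answer: 47

Derivation:
Trace (tracking p):
p, result, val = (23, 24, 24)  # -> p = 23, result = 24, val = 24
p, result, val = (result, val, p)  # -> p = 24, result = 24, val = 23
p, result = (p + val, result - p)  # -> p = 47, result = 0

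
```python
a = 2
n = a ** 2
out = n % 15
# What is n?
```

Answer: 4

Derivation:
Trace (tracking n):
a = 2  # -> a = 2
n = a ** 2  # -> n = 4
out = n % 15  # -> out = 4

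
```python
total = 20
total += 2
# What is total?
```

Trace (tracking total):
total = 20  # -> total = 20
total += 2  # -> total = 22

Answer: 22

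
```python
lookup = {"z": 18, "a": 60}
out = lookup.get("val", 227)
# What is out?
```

Trace (tracking out):
lookup = {'z': 18, 'a': 60}  # -> lookup = {'z': 18, 'a': 60}
out = lookup.get('val', 227)  # -> out = 227

Answer: 227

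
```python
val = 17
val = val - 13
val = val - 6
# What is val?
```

Trace (tracking val):
val = 17  # -> val = 17
val = val - 13  # -> val = 4
val = val - 6  # -> val = -2

Answer: -2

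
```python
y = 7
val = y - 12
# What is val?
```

Answer: -5

Derivation:
Trace (tracking val):
y = 7  # -> y = 7
val = y - 12  # -> val = -5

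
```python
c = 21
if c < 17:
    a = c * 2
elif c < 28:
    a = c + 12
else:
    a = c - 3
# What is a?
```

Answer: 33

Derivation:
Trace (tracking a):
c = 21  # -> c = 21
if c < 17:  # condition is False
elif c < 28:  # condition is True
    a = c + 12  # -> a = 33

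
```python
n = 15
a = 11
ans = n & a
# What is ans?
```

Trace (tracking ans):
n = 15  # -> n = 15
a = 11  # -> a = 11
ans = n & a  # -> ans = 11

Answer: 11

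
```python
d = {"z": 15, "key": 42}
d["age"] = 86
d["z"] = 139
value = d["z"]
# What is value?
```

Trace (tracking value):
d = {'z': 15, 'key': 42}  # -> d = {'z': 15, 'key': 42}
d['age'] = 86  # -> d = {'z': 15, 'key': 42, 'age': 86}
d['z'] = 139  # -> d = {'z': 139, 'key': 42, 'age': 86}
value = d['z']  # -> value = 139

Answer: 139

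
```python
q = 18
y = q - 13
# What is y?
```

Trace (tracking y):
q = 18  # -> q = 18
y = q - 13  # -> y = 5

Answer: 5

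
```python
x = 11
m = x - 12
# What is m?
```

Answer: -1

Derivation:
Trace (tracking m):
x = 11  # -> x = 11
m = x - 12  # -> m = -1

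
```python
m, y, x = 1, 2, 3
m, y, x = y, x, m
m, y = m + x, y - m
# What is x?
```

Trace (tracking x):
m, y, x = (1, 2, 3)  # -> m = 1, y = 2, x = 3
m, y, x = (y, x, m)  # -> m = 2, y = 3, x = 1
m, y = (m + x, y - m)  # -> m = 3, y = 1

Answer: 1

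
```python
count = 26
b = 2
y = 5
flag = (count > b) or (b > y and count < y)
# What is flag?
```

Trace (tracking flag):
count = 26  # -> count = 26
b = 2  # -> b = 2
y = 5  # -> y = 5
flag = count > b or (b > y and count < y)  # -> flag = True

Answer: True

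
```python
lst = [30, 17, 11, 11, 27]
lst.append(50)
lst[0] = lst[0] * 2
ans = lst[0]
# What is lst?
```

Answer: [60, 17, 11, 11, 27, 50]

Derivation:
Trace (tracking lst):
lst = [30, 17, 11, 11, 27]  # -> lst = [30, 17, 11, 11, 27]
lst.append(50)  # -> lst = [30, 17, 11, 11, 27, 50]
lst[0] = lst[0] * 2  # -> lst = [60, 17, 11, 11, 27, 50]
ans = lst[0]  # -> ans = 60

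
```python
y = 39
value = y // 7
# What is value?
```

Trace (tracking value):
y = 39  # -> y = 39
value = y // 7  # -> value = 5

Answer: 5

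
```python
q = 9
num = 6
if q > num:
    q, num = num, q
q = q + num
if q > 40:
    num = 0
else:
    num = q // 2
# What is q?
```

Answer: 15

Derivation:
Trace (tracking q):
q = 9  # -> q = 9
num = 6  # -> num = 6
if q > num:  # condition is True
    q, num = (num, q)  # -> q = 6, num = 9
q = q + num  # -> q = 15
if q > 40:  # condition is False
else:
    num = q // 2  # -> num = 7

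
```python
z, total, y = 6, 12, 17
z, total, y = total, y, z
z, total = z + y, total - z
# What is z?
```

Trace (tracking z):
z, total, y = (6, 12, 17)  # -> z = 6, total = 12, y = 17
z, total, y = (total, y, z)  # -> z = 12, total = 17, y = 6
z, total = (z + y, total - z)  # -> z = 18, total = 5

Answer: 18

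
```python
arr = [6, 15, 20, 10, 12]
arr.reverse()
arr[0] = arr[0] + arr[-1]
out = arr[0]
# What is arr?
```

Trace (tracking arr):
arr = [6, 15, 20, 10, 12]  # -> arr = [6, 15, 20, 10, 12]
arr.reverse()  # -> arr = [12, 10, 20, 15, 6]
arr[0] = arr[0] + arr[-1]  # -> arr = [18, 10, 20, 15, 6]
out = arr[0]  # -> out = 18

Answer: [18, 10, 20, 15, 6]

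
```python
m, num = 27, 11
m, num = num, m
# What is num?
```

Trace (tracking num):
m, num = (27, 11)  # -> m = 27, num = 11
m, num = (num, m)  # -> m = 11, num = 27

Answer: 27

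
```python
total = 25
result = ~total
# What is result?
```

Trace (tracking result):
total = 25  # -> total = 25
result = ~total  # -> result = -26

Answer: -26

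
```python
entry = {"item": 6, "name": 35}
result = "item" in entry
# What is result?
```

Answer: True

Derivation:
Trace (tracking result):
entry = {'item': 6, 'name': 35}  # -> entry = {'item': 6, 'name': 35}
result = 'item' in entry  # -> result = True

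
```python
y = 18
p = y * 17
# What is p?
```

Trace (tracking p):
y = 18  # -> y = 18
p = y * 17  # -> p = 306

Answer: 306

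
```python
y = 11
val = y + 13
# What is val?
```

Answer: 24

Derivation:
Trace (tracking val):
y = 11  # -> y = 11
val = y + 13  # -> val = 24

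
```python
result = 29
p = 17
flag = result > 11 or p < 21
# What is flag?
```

Trace (tracking flag):
result = 29  # -> result = 29
p = 17  # -> p = 17
flag = result > 11 or p < 21  # -> flag = True

Answer: True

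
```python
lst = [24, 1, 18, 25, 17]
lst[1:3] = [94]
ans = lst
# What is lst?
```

Answer: [24, 94, 25, 17]

Derivation:
Trace (tracking lst):
lst = [24, 1, 18, 25, 17]  # -> lst = [24, 1, 18, 25, 17]
lst[1:3] = [94]  # -> lst = [24, 94, 25, 17]
ans = lst  # -> ans = [24, 94, 25, 17]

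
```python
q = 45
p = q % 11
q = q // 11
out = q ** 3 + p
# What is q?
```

Answer: 4

Derivation:
Trace (tracking q):
q = 45  # -> q = 45
p = q % 11  # -> p = 1
q = q // 11  # -> q = 4
out = q ** 3 + p  # -> out = 65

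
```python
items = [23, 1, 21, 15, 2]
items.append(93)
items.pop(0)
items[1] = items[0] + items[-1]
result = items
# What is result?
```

Answer: [1, 94, 15, 2, 93]

Derivation:
Trace (tracking result):
items = [23, 1, 21, 15, 2]  # -> items = [23, 1, 21, 15, 2]
items.append(93)  # -> items = [23, 1, 21, 15, 2, 93]
items.pop(0)  # -> items = [1, 21, 15, 2, 93]
items[1] = items[0] + items[-1]  # -> items = [1, 94, 15, 2, 93]
result = items  # -> result = [1, 94, 15, 2, 93]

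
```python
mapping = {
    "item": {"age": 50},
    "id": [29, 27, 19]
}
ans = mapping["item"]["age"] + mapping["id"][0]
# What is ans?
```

Answer: 79

Derivation:
Trace (tracking ans):
mapping = {'item': {'age': 50}, 'id': [29, 27, 19]}  # -> mapping = {'item': {'age': 50}, 'id': [29, 27, 19]}
ans = mapping['item']['age'] + mapping['id'][0]  # -> ans = 79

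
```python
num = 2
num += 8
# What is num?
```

Answer: 10

Derivation:
Trace (tracking num):
num = 2  # -> num = 2
num += 8  # -> num = 10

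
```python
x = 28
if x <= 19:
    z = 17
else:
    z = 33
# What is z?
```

Trace (tracking z):
x = 28  # -> x = 28
if x <= 19:  # condition is False
else:
    z = 33  # -> z = 33

Answer: 33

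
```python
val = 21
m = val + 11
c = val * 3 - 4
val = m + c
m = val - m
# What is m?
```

Answer: 59

Derivation:
Trace (tracking m):
val = 21  # -> val = 21
m = val + 11  # -> m = 32
c = val * 3 - 4  # -> c = 59
val = m + c  # -> val = 91
m = val - m  # -> m = 59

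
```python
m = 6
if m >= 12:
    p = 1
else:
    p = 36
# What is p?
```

Answer: 36

Derivation:
Trace (tracking p):
m = 6  # -> m = 6
if m >= 12:  # condition is False
else:
    p = 36  # -> p = 36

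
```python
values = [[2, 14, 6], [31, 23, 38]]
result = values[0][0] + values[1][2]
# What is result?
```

Answer: 40

Derivation:
Trace (tracking result):
values = [[2, 14, 6], [31, 23, 38]]  # -> values = [[2, 14, 6], [31, 23, 38]]
result = values[0][0] + values[1][2]  # -> result = 40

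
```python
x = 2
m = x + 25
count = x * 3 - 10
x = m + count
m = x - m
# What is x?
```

Answer: 23

Derivation:
Trace (tracking x):
x = 2  # -> x = 2
m = x + 25  # -> m = 27
count = x * 3 - 10  # -> count = -4
x = m + count  # -> x = 23
m = x - m  # -> m = -4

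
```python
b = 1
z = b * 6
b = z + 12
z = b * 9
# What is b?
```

Trace (tracking b):
b = 1  # -> b = 1
z = b * 6  # -> z = 6
b = z + 12  # -> b = 18
z = b * 9  # -> z = 162

Answer: 18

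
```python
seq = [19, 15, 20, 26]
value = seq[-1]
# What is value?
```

Trace (tracking value):
seq = [19, 15, 20, 26]  # -> seq = [19, 15, 20, 26]
value = seq[-1]  # -> value = 26

Answer: 26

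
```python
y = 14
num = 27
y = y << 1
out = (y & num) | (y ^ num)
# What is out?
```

Answer: 31

Derivation:
Trace (tracking out):
y = 14  # -> y = 14
num = 27  # -> num = 27
y = y << 1  # -> y = 28
out = y & num | y ^ num  # -> out = 31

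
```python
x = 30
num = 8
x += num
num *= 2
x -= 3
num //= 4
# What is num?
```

Trace (tracking num):
x = 30  # -> x = 30
num = 8  # -> num = 8
x += num  # -> x = 38
num *= 2  # -> num = 16
x -= 3  # -> x = 35
num //= 4  # -> num = 4

Answer: 4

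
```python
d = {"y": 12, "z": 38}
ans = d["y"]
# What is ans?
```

Trace (tracking ans):
d = {'y': 12, 'z': 38}  # -> d = {'y': 12, 'z': 38}
ans = d['y']  # -> ans = 12

Answer: 12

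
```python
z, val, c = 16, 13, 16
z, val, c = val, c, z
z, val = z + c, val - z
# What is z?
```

Answer: 29

Derivation:
Trace (tracking z):
z, val, c = (16, 13, 16)  # -> z = 16, val = 13, c = 16
z, val, c = (val, c, z)  # -> z = 13, val = 16, c = 16
z, val = (z + c, val - z)  # -> z = 29, val = 3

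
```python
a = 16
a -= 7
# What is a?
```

Answer: 9

Derivation:
Trace (tracking a):
a = 16  # -> a = 16
a -= 7  # -> a = 9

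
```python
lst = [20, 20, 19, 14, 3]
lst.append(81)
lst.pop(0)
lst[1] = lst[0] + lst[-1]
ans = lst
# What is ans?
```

Trace (tracking ans):
lst = [20, 20, 19, 14, 3]  # -> lst = [20, 20, 19, 14, 3]
lst.append(81)  # -> lst = [20, 20, 19, 14, 3, 81]
lst.pop(0)  # -> lst = [20, 19, 14, 3, 81]
lst[1] = lst[0] + lst[-1]  # -> lst = [20, 101, 14, 3, 81]
ans = lst  # -> ans = [20, 101, 14, 3, 81]

Answer: [20, 101, 14, 3, 81]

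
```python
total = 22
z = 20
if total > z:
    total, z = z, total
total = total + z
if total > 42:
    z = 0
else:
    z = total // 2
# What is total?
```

Trace (tracking total):
total = 22  # -> total = 22
z = 20  # -> z = 20
if total > z:  # condition is True
    total, z = (z, total)  # -> total = 20, z = 22
total = total + z  # -> total = 42
if total > 42:  # condition is False
else:
    z = total // 2  # -> z = 21

Answer: 42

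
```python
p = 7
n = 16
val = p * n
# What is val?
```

Trace (tracking val):
p = 7  # -> p = 7
n = 16  # -> n = 16
val = p * n  # -> val = 112

Answer: 112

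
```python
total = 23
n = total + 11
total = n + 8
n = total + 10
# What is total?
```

Answer: 42

Derivation:
Trace (tracking total):
total = 23  # -> total = 23
n = total + 11  # -> n = 34
total = n + 8  # -> total = 42
n = total + 10  # -> n = 52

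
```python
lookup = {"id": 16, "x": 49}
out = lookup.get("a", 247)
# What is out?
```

Trace (tracking out):
lookup = {'id': 16, 'x': 49}  # -> lookup = {'id': 16, 'x': 49}
out = lookup.get('a', 247)  # -> out = 247

Answer: 247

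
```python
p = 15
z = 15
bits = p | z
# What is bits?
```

Trace (tracking bits):
p = 15  # -> p = 15
z = 15  # -> z = 15
bits = p | z  # -> bits = 15

Answer: 15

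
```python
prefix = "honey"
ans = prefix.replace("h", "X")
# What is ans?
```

Trace (tracking ans):
prefix = 'honey'  # -> prefix = 'honey'
ans = prefix.replace('h', 'X')  # -> ans = 'Xoney'

Answer: 'Xoney'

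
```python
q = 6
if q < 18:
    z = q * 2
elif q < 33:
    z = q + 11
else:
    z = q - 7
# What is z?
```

Answer: 12

Derivation:
Trace (tracking z):
q = 6  # -> q = 6
if q < 18:  # condition is True
    z = q * 2  # -> z = 12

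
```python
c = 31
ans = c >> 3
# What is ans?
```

Answer: 3

Derivation:
Trace (tracking ans):
c = 31  # -> c = 31
ans = c >> 3  # -> ans = 3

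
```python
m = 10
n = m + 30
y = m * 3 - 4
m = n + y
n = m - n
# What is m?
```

Trace (tracking m):
m = 10  # -> m = 10
n = m + 30  # -> n = 40
y = m * 3 - 4  # -> y = 26
m = n + y  # -> m = 66
n = m - n  # -> n = 26

Answer: 66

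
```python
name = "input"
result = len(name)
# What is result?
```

Answer: 5

Derivation:
Trace (tracking result):
name = 'input'  # -> name = 'input'
result = len(name)  # -> result = 5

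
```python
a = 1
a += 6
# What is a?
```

Trace (tracking a):
a = 1  # -> a = 1
a += 6  # -> a = 7

Answer: 7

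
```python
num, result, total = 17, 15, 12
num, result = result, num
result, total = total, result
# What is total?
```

Trace (tracking total):
num, result, total = (17, 15, 12)  # -> num = 17, result = 15, total = 12
num, result = (result, num)  # -> num = 15, result = 17
result, total = (total, result)  # -> result = 12, total = 17

Answer: 17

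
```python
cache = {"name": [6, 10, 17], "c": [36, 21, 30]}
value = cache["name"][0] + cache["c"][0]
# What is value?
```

Trace (tracking value):
cache = {'name': [6, 10, 17], 'c': [36, 21, 30]}  # -> cache = {'name': [6, 10, 17], 'c': [36, 21, 30]}
value = cache['name'][0] + cache['c'][0]  # -> value = 42

Answer: 42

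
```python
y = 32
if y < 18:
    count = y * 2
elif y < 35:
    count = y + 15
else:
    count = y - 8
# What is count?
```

Trace (tracking count):
y = 32  # -> y = 32
if y < 18:  # condition is False
elif y < 35:  # condition is True
    count = y + 15  # -> count = 47

Answer: 47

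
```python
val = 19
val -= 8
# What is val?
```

Answer: 11

Derivation:
Trace (tracking val):
val = 19  # -> val = 19
val -= 8  # -> val = 11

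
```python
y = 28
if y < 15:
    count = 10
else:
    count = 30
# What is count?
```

Trace (tracking count):
y = 28  # -> y = 28
if y < 15:  # condition is False
else:
    count = 30  # -> count = 30

Answer: 30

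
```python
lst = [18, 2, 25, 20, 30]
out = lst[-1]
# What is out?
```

Trace (tracking out):
lst = [18, 2, 25, 20, 30]  # -> lst = [18, 2, 25, 20, 30]
out = lst[-1]  # -> out = 30

Answer: 30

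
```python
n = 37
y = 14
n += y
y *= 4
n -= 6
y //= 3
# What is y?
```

Trace (tracking y):
n = 37  # -> n = 37
y = 14  # -> y = 14
n += y  # -> n = 51
y *= 4  # -> y = 56
n -= 6  # -> n = 45
y //= 3  # -> y = 18

Answer: 18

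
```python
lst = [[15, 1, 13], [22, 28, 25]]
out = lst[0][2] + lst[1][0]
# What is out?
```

Trace (tracking out):
lst = [[15, 1, 13], [22, 28, 25]]  # -> lst = [[15, 1, 13], [22, 28, 25]]
out = lst[0][2] + lst[1][0]  # -> out = 35

Answer: 35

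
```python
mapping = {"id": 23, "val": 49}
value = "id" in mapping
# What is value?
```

Answer: True

Derivation:
Trace (tracking value):
mapping = {'id': 23, 'val': 49}  # -> mapping = {'id': 23, 'val': 49}
value = 'id' in mapping  # -> value = True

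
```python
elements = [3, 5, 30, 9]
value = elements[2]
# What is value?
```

Answer: 30

Derivation:
Trace (tracking value):
elements = [3, 5, 30, 9]  # -> elements = [3, 5, 30, 9]
value = elements[2]  # -> value = 30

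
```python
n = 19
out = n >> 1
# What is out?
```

Answer: 9

Derivation:
Trace (tracking out):
n = 19  # -> n = 19
out = n >> 1  # -> out = 9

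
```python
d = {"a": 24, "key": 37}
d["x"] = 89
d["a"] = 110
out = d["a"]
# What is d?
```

Answer: {'a': 110, 'key': 37, 'x': 89}

Derivation:
Trace (tracking d):
d = {'a': 24, 'key': 37}  # -> d = {'a': 24, 'key': 37}
d['x'] = 89  # -> d = {'a': 24, 'key': 37, 'x': 89}
d['a'] = 110  # -> d = {'a': 110, 'key': 37, 'x': 89}
out = d['a']  # -> out = 110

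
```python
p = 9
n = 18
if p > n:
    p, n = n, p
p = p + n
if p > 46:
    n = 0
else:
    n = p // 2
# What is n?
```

Trace (tracking n):
p = 9  # -> p = 9
n = 18  # -> n = 18
if p > n:  # condition is False
p = p + n  # -> p = 27
if p > 46:  # condition is False
else:
    n = p // 2  # -> n = 13

Answer: 13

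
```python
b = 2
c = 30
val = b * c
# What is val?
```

Trace (tracking val):
b = 2  # -> b = 2
c = 30  # -> c = 30
val = b * c  # -> val = 60

Answer: 60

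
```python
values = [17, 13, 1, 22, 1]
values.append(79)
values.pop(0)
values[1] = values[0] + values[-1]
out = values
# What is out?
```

Answer: [13, 92, 22, 1, 79]

Derivation:
Trace (tracking out):
values = [17, 13, 1, 22, 1]  # -> values = [17, 13, 1, 22, 1]
values.append(79)  # -> values = [17, 13, 1, 22, 1, 79]
values.pop(0)  # -> values = [13, 1, 22, 1, 79]
values[1] = values[0] + values[-1]  # -> values = [13, 92, 22, 1, 79]
out = values  # -> out = [13, 92, 22, 1, 79]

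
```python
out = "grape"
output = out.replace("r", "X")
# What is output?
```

Answer: 'gXape'

Derivation:
Trace (tracking output):
out = 'grape'  # -> out = 'grape'
output = out.replace('r', 'X')  # -> output = 'gXape'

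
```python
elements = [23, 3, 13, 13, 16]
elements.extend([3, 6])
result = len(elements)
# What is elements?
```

Answer: [23, 3, 13, 13, 16, 3, 6]

Derivation:
Trace (tracking elements):
elements = [23, 3, 13, 13, 16]  # -> elements = [23, 3, 13, 13, 16]
elements.extend([3, 6])  # -> elements = [23, 3, 13, 13, 16, 3, 6]
result = len(elements)  # -> result = 7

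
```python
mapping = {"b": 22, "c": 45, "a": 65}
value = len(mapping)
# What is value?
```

Answer: 3

Derivation:
Trace (tracking value):
mapping = {'b': 22, 'c': 45, 'a': 65}  # -> mapping = {'b': 22, 'c': 45, 'a': 65}
value = len(mapping)  # -> value = 3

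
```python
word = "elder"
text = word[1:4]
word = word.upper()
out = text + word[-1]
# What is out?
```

Trace (tracking out):
word = 'elder'  # -> word = 'elder'
text = word[1:4]  # -> text = 'lde'
word = word.upper()  # -> word = 'ELDER'
out = text + word[-1]  # -> out = 'ldeR'

Answer: 'ldeR'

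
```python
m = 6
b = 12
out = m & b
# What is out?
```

Trace (tracking out):
m = 6  # -> m = 6
b = 12  # -> b = 12
out = m & b  # -> out = 4

Answer: 4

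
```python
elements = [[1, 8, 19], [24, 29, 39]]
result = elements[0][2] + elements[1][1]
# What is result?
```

Trace (tracking result):
elements = [[1, 8, 19], [24, 29, 39]]  # -> elements = [[1, 8, 19], [24, 29, 39]]
result = elements[0][2] + elements[1][1]  # -> result = 48

Answer: 48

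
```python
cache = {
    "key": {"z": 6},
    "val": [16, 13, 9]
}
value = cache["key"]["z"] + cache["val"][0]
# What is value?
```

Answer: 22

Derivation:
Trace (tracking value):
cache = {'key': {'z': 6}, 'val': [16, 13, 9]}  # -> cache = {'key': {'z': 6}, 'val': [16, 13, 9]}
value = cache['key']['z'] + cache['val'][0]  # -> value = 22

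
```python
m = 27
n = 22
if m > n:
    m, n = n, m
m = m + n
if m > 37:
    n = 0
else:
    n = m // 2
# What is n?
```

Answer: 0

Derivation:
Trace (tracking n):
m = 27  # -> m = 27
n = 22  # -> n = 22
if m > n:  # condition is True
    m, n = (n, m)  # -> m = 22, n = 27
m = m + n  # -> m = 49
if m > 37:  # condition is True
    n = 0  # -> n = 0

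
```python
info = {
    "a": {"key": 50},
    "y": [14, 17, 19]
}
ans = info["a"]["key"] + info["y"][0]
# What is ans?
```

Answer: 64

Derivation:
Trace (tracking ans):
info = {'a': {'key': 50}, 'y': [14, 17, 19]}  # -> info = {'a': {'key': 50}, 'y': [14, 17, 19]}
ans = info['a']['key'] + info['y'][0]  # -> ans = 64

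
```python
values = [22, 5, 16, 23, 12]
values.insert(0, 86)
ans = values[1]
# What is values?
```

Trace (tracking values):
values = [22, 5, 16, 23, 12]  # -> values = [22, 5, 16, 23, 12]
values.insert(0, 86)  # -> values = [86, 22, 5, 16, 23, 12]
ans = values[1]  # -> ans = 22

Answer: [86, 22, 5, 16, 23, 12]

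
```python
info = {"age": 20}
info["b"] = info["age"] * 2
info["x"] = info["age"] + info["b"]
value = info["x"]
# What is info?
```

Trace (tracking info):
info = {'age': 20}  # -> info = {'age': 20}
info['b'] = info['age'] * 2  # -> info = {'age': 20, 'b': 40}
info['x'] = info['age'] + info['b']  # -> info = {'age': 20, 'b': 40, 'x': 60}
value = info['x']  # -> value = 60

Answer: {'age': 20, 'b': 40, 'x': 60}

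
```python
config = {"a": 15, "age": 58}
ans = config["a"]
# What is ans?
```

Trace (tracking ans):
config = {'a': 15, 'age': 58}  # -> config = {'a': 15, 'age': 58}
ans = config['a']  # -> ans = 15

Answer: 15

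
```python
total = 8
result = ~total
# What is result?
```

Answer: -9

Derivation:
Trace (tracking result):
total = 8  # -> total = 8
result = ~total  # -> result = -9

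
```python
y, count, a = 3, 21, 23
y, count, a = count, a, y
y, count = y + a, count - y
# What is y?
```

Answer: 24

Derivation:
Trace (tracking y):
y, count, a = (3, 21, 23)  # -> y = 3, count = 21, a = 23
y, count, a = (count, a, y)  # -> y = 21, count = 23, a = 3
y, count = (y + a, count - y)  # -> y = 24, count = 2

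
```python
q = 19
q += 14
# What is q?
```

Trace (tracking q):
q = 19  # -> q = 19
q += 14  # -> q = 33

Answer: 33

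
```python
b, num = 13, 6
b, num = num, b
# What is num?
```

Answer: 13

Derivation:
Trace (tracking num):
b, num = (13, 6)  # -> b = 13, num = 6
b, num = (num, b)  # -> b = 6, num = 13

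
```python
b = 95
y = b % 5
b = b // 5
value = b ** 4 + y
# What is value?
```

Trace (tracking value):
b = 95  # -> b = 95
y = b % 5  # -> y = 0
b = b // 5  # -> b = 19
value = b ** 4 + y  # -> value = 130321

Answer: 130321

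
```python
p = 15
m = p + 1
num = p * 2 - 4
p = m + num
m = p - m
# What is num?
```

Answer: 26

Derivation:
Trace (tracking num):
p = 15  # -> p = 15
m = p + 1  # -> m = 16
num = p * 2 - 4  # -> num = 26
p = m + num  # -> p = 42
m = p - m  # -> m = 26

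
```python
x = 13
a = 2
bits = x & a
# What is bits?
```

Trace (tracking bits):
x = 13  # -> x = 13
a = 2  # -> a = 2
bits = x & a  # -> bits = 0

Answer: 0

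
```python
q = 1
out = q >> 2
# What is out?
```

Answer: 0

Derivation:
Trace (tracking out):
q = 1  # -> q = 1
out = q >> 2  # -> out = 0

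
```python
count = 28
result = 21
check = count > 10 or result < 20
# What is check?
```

Answer: True

Derivation:
Trace (tracking check):
count = 28  # -> count = 28
result = 21  # -> result = 21
check = count > 10 or result < 20  # -> check = True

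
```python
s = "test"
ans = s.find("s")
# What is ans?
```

Trace (tracking ans):
s = 'test'  # -> s = 'test'
ans = s.find('s')  # -> ans = 2

Answer: 2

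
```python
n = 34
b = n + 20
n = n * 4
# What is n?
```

Answer: 136

Derivation:
Trace (tracking n):
n = 34  # -> n = 34
b = n + 20  # -> b = 54
n = n * 4  # -> n = 136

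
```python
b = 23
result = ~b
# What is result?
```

Answer: -24

Derivation:
Trace (tracking result):
b = 23  # -> b = 23
result = ~b  # -> result = -24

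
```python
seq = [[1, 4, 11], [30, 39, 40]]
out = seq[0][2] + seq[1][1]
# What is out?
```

Answer: 50

Derivation:
Trace (tracking out):
seq = [[1, 4, 11], [30, 39, 40]]  # -> seq = [[1, 4, 11], [30, 39, 40]]
out = seq[0][2] + seq[1][1]  # -> out = 50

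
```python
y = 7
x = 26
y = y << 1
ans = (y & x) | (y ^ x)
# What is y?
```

Trace (tracking y):
y = 7  # -> y = 7
x = 26  # -> x = 26
y = y << 1  # -> y = 14
ans = y & x | y ^ x  # -> ans = 30

Answer: 14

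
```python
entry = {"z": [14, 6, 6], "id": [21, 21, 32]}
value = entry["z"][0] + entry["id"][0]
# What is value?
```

Trace (tracking value):
entry = {'z': [14, 6, 6], 'id': [21, 21, 32]}  # -> entry = {'z': [14, 6, 6], 'id': [21, 21, 32]}
value = entry['z'][0] + entry['id'][0]  # -> value = 35

Answer: 35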